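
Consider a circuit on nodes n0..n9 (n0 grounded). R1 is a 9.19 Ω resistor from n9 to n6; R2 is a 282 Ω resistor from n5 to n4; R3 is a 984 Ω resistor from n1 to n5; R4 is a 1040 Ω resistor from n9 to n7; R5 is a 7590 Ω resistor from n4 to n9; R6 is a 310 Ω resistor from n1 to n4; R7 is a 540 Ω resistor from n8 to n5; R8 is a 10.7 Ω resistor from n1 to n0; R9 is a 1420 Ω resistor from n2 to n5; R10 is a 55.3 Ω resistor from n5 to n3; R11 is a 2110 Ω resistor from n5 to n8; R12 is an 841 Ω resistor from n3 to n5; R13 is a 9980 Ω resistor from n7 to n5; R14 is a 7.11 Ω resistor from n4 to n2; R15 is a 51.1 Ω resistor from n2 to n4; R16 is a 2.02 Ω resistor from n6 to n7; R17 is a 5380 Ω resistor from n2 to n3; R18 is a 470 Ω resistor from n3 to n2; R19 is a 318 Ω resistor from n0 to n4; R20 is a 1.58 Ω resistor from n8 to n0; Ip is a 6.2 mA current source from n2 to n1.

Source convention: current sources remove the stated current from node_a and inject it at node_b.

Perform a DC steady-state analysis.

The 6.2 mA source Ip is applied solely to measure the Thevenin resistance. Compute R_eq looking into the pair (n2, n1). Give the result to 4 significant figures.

Apply KCL at each of the 9 non-ground nodes and solve the resulting linear system.
Node n1: branches {R3, R6, R8, Ip} → V_1 = 0.03532
Node n2: branches {R9, R14, R15, R17, R18, Ip} → V_2 = -0.7386
Node n3: branches {R10, R12, R17, R18} → V_3 = -0.4975
Node n4: branches {R2, R5, R6, R14, R15, R19} → V_4 = -0.7045
Node n5: branches {R2, R3, R7, R9, R10, R11, R12, R13} → V_5 = -0.4686
Node n6: branches {R1, R16} → V_6 = -0.6025
Node n7: branches {R4, R13, R16} → V_7 = -0.6025
Node n8: branches {R7, R11, R20} → V_8 = -0.001716
Node n9: branches {R1, R4, R5} → V_9 = -0.6027

R_eq = 124.8 Ω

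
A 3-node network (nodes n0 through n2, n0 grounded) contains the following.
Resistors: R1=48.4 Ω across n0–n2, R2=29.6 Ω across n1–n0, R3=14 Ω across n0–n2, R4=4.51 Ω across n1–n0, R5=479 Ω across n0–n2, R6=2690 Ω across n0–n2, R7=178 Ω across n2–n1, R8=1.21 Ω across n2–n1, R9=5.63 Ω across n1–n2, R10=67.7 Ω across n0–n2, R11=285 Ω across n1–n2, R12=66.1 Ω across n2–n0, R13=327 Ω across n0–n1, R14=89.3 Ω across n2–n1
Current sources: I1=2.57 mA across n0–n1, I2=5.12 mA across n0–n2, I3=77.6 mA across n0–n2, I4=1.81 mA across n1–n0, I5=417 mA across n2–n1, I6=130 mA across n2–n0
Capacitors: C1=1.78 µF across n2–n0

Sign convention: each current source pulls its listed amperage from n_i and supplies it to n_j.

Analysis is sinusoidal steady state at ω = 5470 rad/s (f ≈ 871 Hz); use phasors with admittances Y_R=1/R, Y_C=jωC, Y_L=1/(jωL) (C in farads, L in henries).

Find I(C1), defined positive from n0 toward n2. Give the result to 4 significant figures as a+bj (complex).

0.0001131+0.003843j A

Element admittances at ω=5470 rad/s:
  Y(R1) = 0.02066+0.000j S between n0,n2
  Y(R2) = 0.03378+0.000j S between n1,n0
  I1: injects 0.00257 A into n1 (from n0)
  I2: injects 0.00512 A into n2 (from n0)
  Y(R3) = 0.07143+0.000j S between n0,n2
  Y(R4) = 0.2217+0.000j S between n1,n0
  Y(R5) = 0.002088+0.000j S between n0,n2
  I3: injects 0.0776 A into n2 (from n0)
  Y(R6) = 0.0003717+0.000j S between n0,n2
  Y(R7) = 0.005618+0.000j S between n2,n1
  Y(R8) = 0.8264+0.000j S between n2,n1
  Y(C1) = 0.000+0.009737j S between n2,n0
  I4: injects 0.00181 A into n0 (from n1)
  Y(R9) = 0.1776+0.000j S between n1,n2
  Y(R10) = 0.01477+0.000j S between n0,n2
  Y(R11) = 0.003509+0.000j S between n1,n2
  Y(R12) = 0.01513+0.000j S between n2,n0
  Y(R13) = 0.003058+0.000j S between n0,n1
  I5: injects 0.417 A into n1 (from n2)
  Y(R14) = 0.01120+0.000j S between n2,n1
  I6: injects 0.13 A into n0 (from n2)
Assemble and solve the 2×2 MNA system:
  V(n1)=0.01048+0.009273j  V(n2)=-0.3947+0.01161j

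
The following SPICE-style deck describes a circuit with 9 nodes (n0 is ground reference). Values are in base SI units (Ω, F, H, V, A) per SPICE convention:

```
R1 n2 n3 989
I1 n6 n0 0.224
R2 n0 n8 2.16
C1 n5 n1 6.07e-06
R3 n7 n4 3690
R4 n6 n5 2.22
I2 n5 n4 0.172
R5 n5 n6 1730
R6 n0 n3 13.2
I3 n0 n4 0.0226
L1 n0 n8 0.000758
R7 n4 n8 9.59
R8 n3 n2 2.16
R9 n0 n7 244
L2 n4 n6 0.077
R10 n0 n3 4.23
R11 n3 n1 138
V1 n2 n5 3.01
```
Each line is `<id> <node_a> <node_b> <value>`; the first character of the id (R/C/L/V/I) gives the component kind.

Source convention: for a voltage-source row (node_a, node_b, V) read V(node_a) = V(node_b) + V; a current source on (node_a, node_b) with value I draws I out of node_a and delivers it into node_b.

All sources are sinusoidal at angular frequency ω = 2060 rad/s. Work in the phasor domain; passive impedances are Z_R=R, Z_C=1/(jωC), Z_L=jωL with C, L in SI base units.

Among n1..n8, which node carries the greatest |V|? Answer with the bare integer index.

Element admittances at ω=2060 rad/s:
  Y(R1) = 0.001011+0.000j S between n2,n3
  I1: injects 0.224 A into n0 (from n6)
  Y(R2) = 0.4630+0.000j S between n0,n8
  Y(C1) = 0.000+0.01250j S between n5,n1
  Y(R3) = 0.0002710+0.000j S between n7,n4
  Y(R4) = 0.4505+0.000j S between n6,n5
  I2: injects 0.172 A into n4 (from n5)
  Y(R5) = 0.0005780+0.000j S between n5,n6
  Y(R6) = 0.07576+0.000j S between n0,n3
  I3: injects 0.0226 A into n4 (from n0)
  Y(L1) = 0.000-0.6404j S between n0,n8
  Y(R7) = 0.1043+0.000j S between n4,n8
  Y(R8) = 0.4630+0.000j S between n3,n2
  Y(R9) = 0.004098+0.000j S between n0,n7
  Y(L2) = 0.000-0.006304j S between n4,n6
  Y(R10) = 0.2364+0.000j S between n0,n3
  Y(R11) = 0.007246+0.000j S between n3,n1
  V1: constraint V(n2)−V(n5) = 3.01
Assemble and solve the 9×9 MNA system:
  V(n1)=-4.065-1.857j  V(n2)=-2.044-0.2243j  V(n3)=-1.248-0.1500j  V(n4)=1.892+0.6747j  V(n5)=-5.054-0.2243j  V(n6)=-5.537-0.3282j  V(n7)=0.1174+0.04185j  V(n8)=0.09137+0.2272j
  i(V1)=0.3693+0.03447j

6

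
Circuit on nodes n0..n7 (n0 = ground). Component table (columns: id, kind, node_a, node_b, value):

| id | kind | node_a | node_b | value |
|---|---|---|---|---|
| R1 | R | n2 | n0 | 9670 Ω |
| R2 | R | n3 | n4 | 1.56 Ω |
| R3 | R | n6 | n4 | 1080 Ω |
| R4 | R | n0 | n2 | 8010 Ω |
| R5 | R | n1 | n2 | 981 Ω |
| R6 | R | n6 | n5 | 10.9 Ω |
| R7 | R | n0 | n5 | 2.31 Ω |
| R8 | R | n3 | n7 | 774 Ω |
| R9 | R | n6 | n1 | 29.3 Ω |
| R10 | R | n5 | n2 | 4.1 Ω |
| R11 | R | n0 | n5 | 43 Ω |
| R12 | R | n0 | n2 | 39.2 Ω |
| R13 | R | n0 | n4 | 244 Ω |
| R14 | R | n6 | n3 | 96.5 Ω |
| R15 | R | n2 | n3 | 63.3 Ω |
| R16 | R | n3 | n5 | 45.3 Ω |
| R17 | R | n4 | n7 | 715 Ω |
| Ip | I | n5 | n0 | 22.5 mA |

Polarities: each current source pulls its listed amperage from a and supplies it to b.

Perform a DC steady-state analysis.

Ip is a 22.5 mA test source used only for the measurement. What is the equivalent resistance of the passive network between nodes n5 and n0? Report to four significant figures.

Element admittances at DC:
  Y(R1) = 0.0001034 S between n2,n0
  Y(R2) = 0.6410 S between n3,n4
  Y(R3) = 0.0009259 S between n6,n4
  Y(R4) = 0.0001248 S between n0,n2
  Y(R5) = 0.001019 S between n1,n2
  Y(R6) = 0.09174 S between n6,n5
  Y(R7) = 0.4329 S between n0,n5
  Y(R8) = 0.001292 S between n3,n7
  Y(R9) = 0.03413 S between n6,n1
  Y(R10) = 0.2439 S between n5,n2
  Y(R11) = 0.02326 S between n0,n5
  Y(R12) = 0.02551 S between n0,n2
  Y(R13) = 0.004098 S between n0,n4
  Y(R14) = 0.01036 S between n6,n3
  Y(R15) = 0.01580 S between n2,n3
  Y(R16) = 0.02208 S between n3,n5
  Y(R17) = 0.001399 S between n4,n7
  Ip: injects 0.0225 A into n0 (from n5)
Assemble and solve the 7×7 MNA system:
  V(n1)=-0.04588  V(n2)=-0.04211  V(n3)=-0.04157  V(n4)=-0.04131  V(n5)=-0.04658  V(n6)=-0.04599  V(n7)=-0.04144

R_eq = 2.070 Ω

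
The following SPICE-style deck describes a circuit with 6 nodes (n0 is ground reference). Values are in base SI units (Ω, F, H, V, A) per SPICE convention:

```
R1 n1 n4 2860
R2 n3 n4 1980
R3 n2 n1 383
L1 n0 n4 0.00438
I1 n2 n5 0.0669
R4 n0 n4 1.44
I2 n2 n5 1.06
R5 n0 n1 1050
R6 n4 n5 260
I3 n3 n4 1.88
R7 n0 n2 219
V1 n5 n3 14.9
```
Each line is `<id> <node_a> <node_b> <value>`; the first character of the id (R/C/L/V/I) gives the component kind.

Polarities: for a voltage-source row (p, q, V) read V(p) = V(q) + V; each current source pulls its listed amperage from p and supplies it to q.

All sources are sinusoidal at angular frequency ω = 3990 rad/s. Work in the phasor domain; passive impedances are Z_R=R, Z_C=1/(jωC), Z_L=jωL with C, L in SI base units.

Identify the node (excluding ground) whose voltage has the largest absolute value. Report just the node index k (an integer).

Element admittances at ω=3990 rad/s:
  Y(R1) = 0.0003497+0.000j S between n1,n4
  Y(R2) = 0.0005051+0.000j S between n3,n4
  Y(R3) = 0.002611+0.000j S between n2,n1
  Y(L1) = 0.000-0.05722j S between n0,n4
  I1: injects 0.0669 A into n5 (from n2)
  Y(R4) = 0.6944+0.000j S between n0,n4
  I2: injects 1.06 A into n5 (from n2)
  Y(R5) = 0.0009524+0.000j S between n0,n1
  Y(R6) = 0.003846+0.000j S between n4,n5
  I3: injects 1.88 A into n4 (from n3)
  Y(R7) = 0.004566+0.000j S between n0,n2
  V1: constraint V(n5)−V(n3) = 14.9
Assemble and solve the 6×6 MNA system:
  V(n1)=-138.2+0.01499j  V(n2)=-207.3+0.005451j  V(n3)=-184.7+0.1270j  V(n4)=1.542+0.1270j  V(n5)=-169.8+0.1270j
  i(V1)=1.786+0.000j

2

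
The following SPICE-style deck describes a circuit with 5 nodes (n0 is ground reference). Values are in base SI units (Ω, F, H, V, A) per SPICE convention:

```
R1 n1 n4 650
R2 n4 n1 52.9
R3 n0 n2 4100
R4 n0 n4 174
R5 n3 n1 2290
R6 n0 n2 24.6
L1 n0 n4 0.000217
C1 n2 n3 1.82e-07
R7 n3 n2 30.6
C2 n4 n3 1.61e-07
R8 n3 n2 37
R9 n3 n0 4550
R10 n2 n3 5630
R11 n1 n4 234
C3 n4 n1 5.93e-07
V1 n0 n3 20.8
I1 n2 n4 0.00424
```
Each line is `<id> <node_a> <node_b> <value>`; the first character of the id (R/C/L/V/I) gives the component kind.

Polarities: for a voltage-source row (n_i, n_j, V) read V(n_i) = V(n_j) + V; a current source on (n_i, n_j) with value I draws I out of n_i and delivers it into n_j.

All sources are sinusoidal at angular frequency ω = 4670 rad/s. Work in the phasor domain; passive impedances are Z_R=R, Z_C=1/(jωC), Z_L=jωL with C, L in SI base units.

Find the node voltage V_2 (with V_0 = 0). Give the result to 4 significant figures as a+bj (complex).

Apply KCL at each of the 4 non-ground nodes and solve the resulting linear system.
Node n1: branches {R1, R2, R5, R11, C3} → V_1 = -0.3412+0.03454j
Node n2: branches {R3, R6, C1, R7, R8, R10, I1} → V_2 = -12.40-0.07082j
Node n3: branches {R5, C1, R7, C2, R8, R9, R10, V1} → V_3 = -20.80+0.000j
Node n4: branches {R1, R2, R4, L1, C2, R11, C3, I1} → V_4 = 0.01585-0.004853j
Source currents: i(V1)=-0.5165-0.01856j

-12.40-0.07082j V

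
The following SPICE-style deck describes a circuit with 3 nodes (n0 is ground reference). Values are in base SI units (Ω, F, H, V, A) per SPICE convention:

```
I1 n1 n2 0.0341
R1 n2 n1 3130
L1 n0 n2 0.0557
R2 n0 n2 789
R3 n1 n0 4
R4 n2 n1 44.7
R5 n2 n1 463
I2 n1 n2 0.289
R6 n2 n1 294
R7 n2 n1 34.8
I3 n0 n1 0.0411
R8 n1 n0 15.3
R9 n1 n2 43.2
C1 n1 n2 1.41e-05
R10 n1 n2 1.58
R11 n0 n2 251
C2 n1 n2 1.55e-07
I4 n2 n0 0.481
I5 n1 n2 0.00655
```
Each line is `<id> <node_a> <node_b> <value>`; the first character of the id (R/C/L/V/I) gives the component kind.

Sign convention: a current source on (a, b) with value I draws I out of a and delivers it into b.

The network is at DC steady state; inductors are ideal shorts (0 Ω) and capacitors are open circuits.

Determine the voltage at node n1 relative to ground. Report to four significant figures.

-0.2806 V

MNA unknowns: 2 node voltages V₁..V_2 plus 1 source current (L1)
I1: z[1]−=0.0341, z[2]+=0.0341
R1: Y=0.0003195 on G[2,1]
L1: row V0−V2=0, i_L1 at 0,2
R2: Y=0.001267 on G[0,2]
R3: Y=0.2500 on G[1,0]
R4: Y=0.02237 on G[2,1]
R5: Y=0.002160 on G[2,1]
I2: z[1]−=0.289, z[2]+=0.289
R6: Y=0.003401 on G[2,1]
R7: Y=0.02874 on G[2,1]
I3: z[0]−=0.0411, z[1]+=0.0411
R8: Y=0.06536 on G[1,0]
R9: Y=0.02315 on G[1,2]
C1: Y=0.000 on G[1,2]
R10: Y=0.6329 on G[1,2]
R11: Y=0.003984 on G[0,2]
C2: Y=0.000 on G[1,2]
I4: z[2]−=0.481, z[0]+=0.481
I5: z[1]−=0.00655, z[2]+=0.00655
solve → V1=-0.2806, V2=0.000
aux → i_L1=0.3514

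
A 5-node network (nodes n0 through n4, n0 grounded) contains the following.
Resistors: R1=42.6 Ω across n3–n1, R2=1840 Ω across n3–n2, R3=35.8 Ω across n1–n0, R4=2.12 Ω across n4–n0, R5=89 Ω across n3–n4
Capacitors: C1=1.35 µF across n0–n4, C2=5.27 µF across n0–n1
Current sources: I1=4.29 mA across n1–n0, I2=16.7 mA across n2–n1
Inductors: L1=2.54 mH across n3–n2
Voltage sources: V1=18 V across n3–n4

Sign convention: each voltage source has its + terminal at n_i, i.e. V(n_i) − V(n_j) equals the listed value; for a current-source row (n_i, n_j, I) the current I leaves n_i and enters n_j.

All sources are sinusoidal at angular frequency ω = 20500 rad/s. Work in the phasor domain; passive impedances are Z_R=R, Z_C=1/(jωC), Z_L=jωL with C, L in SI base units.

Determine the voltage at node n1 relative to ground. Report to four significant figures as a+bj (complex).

1.474-3.146j V

Element admittances at ω=20500 rad/s:
  Y(R1) = 0.02347+0.000j S between n3,n1
  Y(R2) = 0.0005435+0.000j S between n3,n2
  Y(C1) = 0.000+0.02767j S between n0,n4
  Y(C2) = 0.000+0.1080j S between n0,n1
  I1: injects 0.00429 A into n0 (from n1)
  I2: injects 0.0167 A into n1 (from n2)
  Y(R3) = 0.02793+0.000j S between n1,n0
  Y(R4) = 0.4717+0.000j S between n4,n0
  Y(R5) = 0.01124+0.000j S between n3,n4
  Y(L1) = 0.000-0.01920j S between n3,n2
  V1: constraint V(n3)−V(n4) = 18
Assemble and solve the 5×5 MNA system:
  V(n1)=1.474-3.146j  V(n2)=17.15-0.9720j  V(n3)=17.18-0.1031j  V(n4)=-0.8229-0.1031j
  i(V1)=-0.5876-0.07142j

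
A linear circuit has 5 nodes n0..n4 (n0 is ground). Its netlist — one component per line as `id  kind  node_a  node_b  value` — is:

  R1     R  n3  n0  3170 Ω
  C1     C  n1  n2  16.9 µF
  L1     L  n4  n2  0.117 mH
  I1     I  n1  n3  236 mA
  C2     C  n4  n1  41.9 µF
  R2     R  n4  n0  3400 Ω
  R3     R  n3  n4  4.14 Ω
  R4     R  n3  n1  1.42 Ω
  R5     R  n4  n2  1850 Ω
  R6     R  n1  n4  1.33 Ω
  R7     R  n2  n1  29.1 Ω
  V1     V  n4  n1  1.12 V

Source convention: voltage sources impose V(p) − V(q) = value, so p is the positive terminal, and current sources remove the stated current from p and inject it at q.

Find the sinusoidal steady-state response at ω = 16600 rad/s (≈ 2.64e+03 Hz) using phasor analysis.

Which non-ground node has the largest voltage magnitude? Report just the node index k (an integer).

Apply KCL at each of the 4 non-ground nodes and solve the resulting linear system.
Node n1: branches {C1, I1, C2, R4, R6, R7, V1} → V_1 = -0.8176+0.000j
Node n2: branches {C1, L1, R5, R7} → V_2 = 1.590-0.3561j
Node n3: branches {R1, I1, R3, R4} → V_3 = -0.2819+0.000j
Node n4: branches {L1, C2, R2, R3, R5, R6, V1} → V_4 = 0.3024+0.000j
Source currents: i(V1)=-1.166-1.442j

2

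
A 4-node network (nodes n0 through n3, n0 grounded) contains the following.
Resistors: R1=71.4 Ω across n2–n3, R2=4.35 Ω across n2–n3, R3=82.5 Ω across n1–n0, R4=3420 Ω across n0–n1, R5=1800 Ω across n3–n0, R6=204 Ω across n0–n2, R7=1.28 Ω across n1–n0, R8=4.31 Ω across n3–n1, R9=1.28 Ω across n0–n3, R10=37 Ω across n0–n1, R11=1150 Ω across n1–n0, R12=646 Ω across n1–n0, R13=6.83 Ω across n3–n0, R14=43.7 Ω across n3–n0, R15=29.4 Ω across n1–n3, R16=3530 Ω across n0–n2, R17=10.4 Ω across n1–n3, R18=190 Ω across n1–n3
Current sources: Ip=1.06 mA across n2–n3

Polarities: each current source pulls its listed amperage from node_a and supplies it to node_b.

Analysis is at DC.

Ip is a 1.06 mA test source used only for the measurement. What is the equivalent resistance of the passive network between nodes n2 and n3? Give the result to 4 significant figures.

MNA unknowns: 3 node voltages V₁..V_3
R1: Y=0.01401 on G[2,3]
R2: Y=0.2299 on G[2,3]
R3: Y=0.01212 on G[1,0]
R4: Y=0.0002924 on G[0,1]
R5: Y=0.0005556 on G[3,0]
R6: Y=0.004902 on G[0,2]
R7: Y=0.7812 on G[1,0]
R8: Y=0.2320 on G[3,1]
R9: Y=0.7812 on G[0,3]
R10: Y=0.02703 on G[0,1]
R11: Y=0.0008696 on G[1,0]
R12: Y=0.001548 on G[1,0]
R13: Y=0.1464 on G[3,0]
R14: Y=0.02288 on G[3,0]
R15: Y=0.03401 on G[1,3]
R16: Y=0.0002833 on G[0,2]
R17: Y=0.09615 on G[1,3]
R18: Y=0.005263 on G[1,3]
Ip: z[2]−=0.00106, z[3]+=0.00106
solve → V1=5.628e-06, V2=-0.004238, V3=1.823e-05

R_eq = 4.015 Ω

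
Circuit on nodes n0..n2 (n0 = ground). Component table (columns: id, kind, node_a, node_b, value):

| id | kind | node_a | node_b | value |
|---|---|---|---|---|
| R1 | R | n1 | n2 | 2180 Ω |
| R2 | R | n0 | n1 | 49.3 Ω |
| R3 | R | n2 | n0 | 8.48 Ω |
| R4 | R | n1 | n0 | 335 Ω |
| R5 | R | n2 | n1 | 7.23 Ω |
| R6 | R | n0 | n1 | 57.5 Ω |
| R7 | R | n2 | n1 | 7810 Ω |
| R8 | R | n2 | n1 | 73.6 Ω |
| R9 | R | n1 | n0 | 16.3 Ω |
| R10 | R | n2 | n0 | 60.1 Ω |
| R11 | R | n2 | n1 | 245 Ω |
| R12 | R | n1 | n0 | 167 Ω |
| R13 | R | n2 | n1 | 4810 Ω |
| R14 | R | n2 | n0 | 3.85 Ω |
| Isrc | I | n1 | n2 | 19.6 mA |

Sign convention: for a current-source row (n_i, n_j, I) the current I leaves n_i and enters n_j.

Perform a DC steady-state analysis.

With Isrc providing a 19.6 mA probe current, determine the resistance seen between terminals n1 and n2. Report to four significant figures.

R_eq = 4.140 Ω

MNA unknowns: 2 node voltages V₁..V_2
R1: Y=0.0004587 on G[1,2]
R2: Y=0.02028 on G[0,1]
R3: Y=0.1179 on G[2,0]
R4: Y=0.002985 on G[1,0]
R5: Y=0.1383 on G[2,1]
R6: Y=0.01739 on G[0,1]
R7: Y=0.0001280 on G[2,1]
R8: Y=0.01359 on G[2,1]
R9: Y=0.06135 on G[1,0]
R10: Y=0.01664 on G[2,0]
R11: Y=0.004082 on G[2,1]
R12: Y=0.005988 on G[1,0]
R13: Y=0.0002079 on G[2,1]
R14: Y=0.2597 on G[2,0]
Isrc: z[1]−=0.0196, z[2]+=0.0196
solve → V1=-0.06370, V2=0.01745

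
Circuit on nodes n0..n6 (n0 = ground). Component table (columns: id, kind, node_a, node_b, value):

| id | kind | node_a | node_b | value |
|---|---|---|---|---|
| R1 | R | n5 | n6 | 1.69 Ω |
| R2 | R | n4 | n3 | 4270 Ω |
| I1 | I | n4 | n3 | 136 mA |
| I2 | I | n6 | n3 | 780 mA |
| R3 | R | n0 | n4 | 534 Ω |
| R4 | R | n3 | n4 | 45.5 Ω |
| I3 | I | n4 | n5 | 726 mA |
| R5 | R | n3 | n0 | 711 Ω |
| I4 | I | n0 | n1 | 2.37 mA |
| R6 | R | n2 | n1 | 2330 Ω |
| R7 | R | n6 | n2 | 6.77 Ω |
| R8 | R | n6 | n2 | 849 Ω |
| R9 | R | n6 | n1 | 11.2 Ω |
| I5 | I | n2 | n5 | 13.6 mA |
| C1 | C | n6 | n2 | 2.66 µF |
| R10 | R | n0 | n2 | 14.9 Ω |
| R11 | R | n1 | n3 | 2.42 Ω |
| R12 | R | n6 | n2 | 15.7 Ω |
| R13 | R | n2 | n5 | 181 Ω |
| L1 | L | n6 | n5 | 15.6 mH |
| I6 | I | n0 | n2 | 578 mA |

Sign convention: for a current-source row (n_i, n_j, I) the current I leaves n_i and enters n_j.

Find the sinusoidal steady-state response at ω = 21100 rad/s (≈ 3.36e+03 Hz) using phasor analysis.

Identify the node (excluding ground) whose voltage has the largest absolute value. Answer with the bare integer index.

MNA unknowns: 6 node voltages V₁..V_6
R1: Y=0.5917+0.000j on G[5,6]
R2: Y=0.0002342+0.000j on G[4,3]
I1: z[4]−=0.136, z[3]+=0.136
I2: z[6]−=0.78, z[3]+=0.78
R3: Y=0.001873+0.000j on G[0,4]
R4: Y=0.02198+0.000j on G[3,4]
I3: z[4]−=0.726, z[5]+=0.726
R5: Y=0.001406+0.000j on G[3,0]
I4: z[0]−=0.00237, z[1]+=0.00237
R6: Y=0.0004292+0.000j on G[2,1]
R7: Y=0.1477+0.000j on G[6,2]
R8: Y=0.001178+0.000j on G[6,2]
R9: Y=0.08929+0.000j on G[6,1]
I5: z[2]−=0.0136, z[5]+=0.0136
C1: Y=0.000+0.05613j on G[6,2]
R10: Y=0.06711+0.000j on G[0,2]
R11: Y=0.4132+0.000j on G[1,3]
R12: Y=0.06369+0.000j on G[6,2]
R13: Y=0.005525+0.000j on G[2,5]
L1: Y=0.000-0.003038j on G[6,5]
I6: z[0]−=0.578, z[2]+=0.578
solve → V1=10.34-0.04292j, V2=9.153+0.001989j, V3=10.56-0.04259j, V4=-26.06-0.03928j, V5=10.57-0.03790j, V6=9.337-0.04463j

4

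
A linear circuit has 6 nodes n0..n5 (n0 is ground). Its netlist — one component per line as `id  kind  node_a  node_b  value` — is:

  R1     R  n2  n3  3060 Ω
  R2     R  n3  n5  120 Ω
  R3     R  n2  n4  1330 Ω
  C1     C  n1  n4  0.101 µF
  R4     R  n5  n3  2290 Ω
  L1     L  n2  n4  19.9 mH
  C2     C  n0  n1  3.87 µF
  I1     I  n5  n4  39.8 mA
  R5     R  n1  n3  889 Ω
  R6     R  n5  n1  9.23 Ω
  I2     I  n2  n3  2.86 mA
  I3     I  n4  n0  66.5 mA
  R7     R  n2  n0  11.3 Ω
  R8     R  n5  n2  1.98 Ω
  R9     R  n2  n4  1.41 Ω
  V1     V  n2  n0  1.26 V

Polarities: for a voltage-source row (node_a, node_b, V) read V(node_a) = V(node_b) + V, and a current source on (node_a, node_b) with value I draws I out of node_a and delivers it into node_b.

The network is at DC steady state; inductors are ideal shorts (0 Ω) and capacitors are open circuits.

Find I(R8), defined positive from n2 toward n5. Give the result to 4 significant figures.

MNA unknowns: 5 node voltages V₁..V_5 plus 2 source currents (L1, V1)
R1: Y=0.0003268 on G[2,3]
R2: Y=0.008333 on G[3,5]
R3: Y=0.0007519 on G[2,4]
C1: Y=0.000 on G[1,4]
R4: Y=0.0004367 on G[5,3]
L1: row V2−V4=0, i_L1 at 2,4
C2: Y=0.000 on G[0,1]
I1: z[5]−=0.0398, z[4]+=0.0398
R5: Y=0.001125 on G[1,3]
R6: Y=0.1083 on G[5,1]
I2: z[2]−=0.00286, z[3]+=0.00286
I3: z[4]−=0.0665, z[0]+=0.0665
R7: Y=0.08850 on G[2,0]
R8: Y=0.5051 on G[5,2]
R9: Y=0.7092 on G[2,4]
V1: row V2−V0=1.26, i_V1 at 2,0
solve → V1=1.190, V2=1.260, V3=1.469, V4=1.260, V5=1.187
aux → i_L1=0.02670, i_V1=-0.1780

0.03701 A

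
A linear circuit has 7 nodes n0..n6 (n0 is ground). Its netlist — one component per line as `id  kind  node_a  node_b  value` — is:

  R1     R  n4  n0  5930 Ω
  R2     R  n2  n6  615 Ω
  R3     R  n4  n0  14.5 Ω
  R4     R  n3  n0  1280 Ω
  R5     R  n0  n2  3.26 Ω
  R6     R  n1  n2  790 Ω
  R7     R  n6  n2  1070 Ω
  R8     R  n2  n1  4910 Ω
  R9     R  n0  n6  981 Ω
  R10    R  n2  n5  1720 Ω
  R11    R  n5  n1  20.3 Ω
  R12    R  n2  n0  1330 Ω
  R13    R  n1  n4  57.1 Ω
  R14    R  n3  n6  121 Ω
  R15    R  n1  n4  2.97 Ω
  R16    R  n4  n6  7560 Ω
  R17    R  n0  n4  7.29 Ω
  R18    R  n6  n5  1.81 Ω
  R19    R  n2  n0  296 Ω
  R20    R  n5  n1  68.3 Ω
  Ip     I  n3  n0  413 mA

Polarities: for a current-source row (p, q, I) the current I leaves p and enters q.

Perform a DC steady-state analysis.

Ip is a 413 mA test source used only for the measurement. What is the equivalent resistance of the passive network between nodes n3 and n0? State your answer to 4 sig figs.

Element admittances at DC:
  Y(R1) = 0.0001686 S between n4,n0
  Y(R2) = 0.001626 S between n2,n6
  Y(R3) = 0.06897 S between n4,n0
  Y(R4) = 0.0007813 S between n3,n0
  Y(R5) = 0.3067 S between n0,n2
  Y(R6) = 0.001266 S between n1,n2
  Y(R7) = 0.0009346 S between n6,n2
  Y(R8) = 0.0002037 S between n2,n1
  Y(R9) = 0.001019 S between n0,n6
  Y(R10) = 0.0005814 S between n2,n5
  Y(R11) = 0.04926 S between n5,n1
  Y(R12) = 0.0007519 S between n2,n0
  Y(R13) = 0.01751 S between n1,n4
  Y(R14) = 0.008264 S between n3,n6
  Y(R15) = 0.3367 S between n1,n4
  Y(R16) = 0.0001323 S between n4,n6
  Y(R17) = 0.1372 S between n0,n4
  Y(R18) = 0.5525 S between n6,n5
  Y(R19) = 0.003378 S between n2,n0
  Y(R20) = 0.01464 S between n5,n1
  Ip: injects 0.413 A into n0 (from n3)
Assemble and solve the 6×6 MNA system:
  V(n1)=-2.554  V(n2)=-0.09470  V(n3)=-53.36  V(n4)=-1.615  V(n5)=-7.812  V(n6)=-8.428

R_eq = 129.2 Ω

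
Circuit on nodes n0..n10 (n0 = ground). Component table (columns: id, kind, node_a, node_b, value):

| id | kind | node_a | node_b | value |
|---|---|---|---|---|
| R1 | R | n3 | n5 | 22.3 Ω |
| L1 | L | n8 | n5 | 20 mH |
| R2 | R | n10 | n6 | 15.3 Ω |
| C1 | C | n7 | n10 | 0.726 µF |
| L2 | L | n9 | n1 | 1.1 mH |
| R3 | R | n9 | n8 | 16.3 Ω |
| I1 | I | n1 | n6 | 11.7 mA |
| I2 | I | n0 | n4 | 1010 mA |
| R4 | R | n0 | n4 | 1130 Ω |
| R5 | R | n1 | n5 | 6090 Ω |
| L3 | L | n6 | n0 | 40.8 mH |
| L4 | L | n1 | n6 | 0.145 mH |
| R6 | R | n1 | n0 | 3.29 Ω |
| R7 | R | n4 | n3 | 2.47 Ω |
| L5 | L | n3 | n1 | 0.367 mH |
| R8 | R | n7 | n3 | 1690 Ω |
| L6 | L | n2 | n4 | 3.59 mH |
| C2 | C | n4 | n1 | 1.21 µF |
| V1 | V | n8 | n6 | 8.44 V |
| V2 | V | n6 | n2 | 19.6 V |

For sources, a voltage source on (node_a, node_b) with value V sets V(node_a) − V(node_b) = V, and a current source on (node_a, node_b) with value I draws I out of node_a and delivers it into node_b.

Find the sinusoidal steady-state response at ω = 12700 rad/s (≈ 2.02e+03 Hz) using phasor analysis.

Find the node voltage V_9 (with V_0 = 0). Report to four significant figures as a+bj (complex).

7.110+4.168j V

Apply KCL at each of the 10 non-ground nodes and solve the resulting linear system.
Node n1: branches {L2, I1, R5, L4, R6, L5, C2} → V_1 = 3.313+0.006400j
Node n2: branches {L6, V2} → V_2 = -16.07-0.2626j
Node n3: branches {R1, R7, L5, R8} → V_3 = 1.547+4.441j
Node n4: branches {I2, R4, R7, L6, C2} → V_4 = 3.930+5.490j
Node n5: branches {R1, L1, R5} → V_5 = 1.226+3.486j
Node n6: branches {R2, I1, L3, L4, V1, V2} → V_6 = 3.525-0.2626j
Node n7: branches {C1, R8} → V_7 = 3.795-0.07742j
Node n8: branches {L1, R3, V1} → V_8 = 11.97-0.2626j
Node n9: branches {L2, R3} → V_9 = 7.110+4.168j
Node n10: branches {R2, C1} → V_10 = 3.505-0.2217j
Source currents: i(V1)=-0.2831+0.3141j, i(V2)=-0.1262+0.4388j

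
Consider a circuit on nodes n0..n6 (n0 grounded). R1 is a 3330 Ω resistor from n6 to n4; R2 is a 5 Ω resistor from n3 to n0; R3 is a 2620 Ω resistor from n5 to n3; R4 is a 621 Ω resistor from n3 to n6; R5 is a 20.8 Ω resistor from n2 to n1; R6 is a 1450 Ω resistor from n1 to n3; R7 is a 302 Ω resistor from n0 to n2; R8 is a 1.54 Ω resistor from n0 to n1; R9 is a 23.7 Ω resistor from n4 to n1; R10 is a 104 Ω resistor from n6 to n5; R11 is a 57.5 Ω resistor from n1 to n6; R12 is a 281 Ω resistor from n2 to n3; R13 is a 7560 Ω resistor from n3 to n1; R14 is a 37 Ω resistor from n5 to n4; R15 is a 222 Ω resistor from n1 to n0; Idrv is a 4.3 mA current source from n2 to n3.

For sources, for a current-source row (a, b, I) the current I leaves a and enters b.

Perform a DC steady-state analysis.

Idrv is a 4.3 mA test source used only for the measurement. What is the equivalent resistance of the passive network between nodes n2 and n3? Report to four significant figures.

Element admittances at DC:
  Y(R1) = 0.0003003 S between n6,n4
  Y(R2) = 0.2000 S between n3,n0
  Y(R3) = 0.0003817 S between n5,n3
  Y(R4) = 0.001610 S between n3,n6
  Y(R5) = 0.04808 S between n2,n1
  Y(R6) = 0.0006897 S between n1,n3
  Y(R7) = 0.003311 S between n0,n2
  Y(R8) = 0.6494 S between n0,n1
  Y(R9) = 0.04219 S between n4,n1
  Y(R10) = 0.009615 S between n6,n5
  Y(R11) = 0.01739 S between n1,n6
  Y(R12) = 0.003559 S between n2,n3
  Y(R13) = 0.0001323 S between n3,n1
  Y(R14) = 0.02703 S between n5,n4
  Y(R15) = 0.004505 S between n1,n0
  Idrv: injects 0.0043 A into n3 (from n2)
Assemble and solve the 6×6 MNA system:
  V(n1)=-0.005509  V(n2)=-0.08182  V(n3)=0.01937  V(n4)=-0.005117  V(n5)=-0.004520  V(n6)=-0.003791

R_eq = 23.53 Ω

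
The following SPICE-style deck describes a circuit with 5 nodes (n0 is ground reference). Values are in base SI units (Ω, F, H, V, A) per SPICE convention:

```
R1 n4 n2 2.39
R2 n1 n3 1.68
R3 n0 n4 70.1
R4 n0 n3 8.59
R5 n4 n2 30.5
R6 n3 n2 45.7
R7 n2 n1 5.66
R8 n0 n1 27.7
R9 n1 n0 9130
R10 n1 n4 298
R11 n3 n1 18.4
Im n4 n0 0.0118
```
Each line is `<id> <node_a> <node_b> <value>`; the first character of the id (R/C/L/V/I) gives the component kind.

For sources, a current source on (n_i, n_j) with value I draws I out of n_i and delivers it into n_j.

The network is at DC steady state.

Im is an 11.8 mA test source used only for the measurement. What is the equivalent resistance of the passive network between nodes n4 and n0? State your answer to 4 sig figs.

Apply KCL at each of the 4 non-ground nodes and solve the resulting linear system.
Node n1: branches {R2, R7, R8, R9, R10, R11} → V_1 = -0.07129
Node n2: branches {R1, R5, R6, R7} → V_2 = -0.1185
Node n3: branches {R2, R4, R6, R11} → V_3 = -0.06207
Node n4: branches {R1, R3, R5, R10, Im} → V_4 = -0.1397

R_eq = 11.84 Ω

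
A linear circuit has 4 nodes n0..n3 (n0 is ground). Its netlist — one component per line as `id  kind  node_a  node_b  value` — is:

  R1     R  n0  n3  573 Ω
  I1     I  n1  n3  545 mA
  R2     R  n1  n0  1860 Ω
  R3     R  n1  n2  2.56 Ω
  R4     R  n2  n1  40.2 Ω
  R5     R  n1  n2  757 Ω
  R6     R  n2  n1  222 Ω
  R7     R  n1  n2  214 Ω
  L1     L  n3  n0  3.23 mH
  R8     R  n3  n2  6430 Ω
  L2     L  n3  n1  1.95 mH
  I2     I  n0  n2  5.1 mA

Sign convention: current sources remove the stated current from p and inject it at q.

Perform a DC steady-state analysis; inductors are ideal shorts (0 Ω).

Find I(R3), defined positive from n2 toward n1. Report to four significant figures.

0.004675 A

Apply KCL at each of the 3 non-ground nodes and solve the resulting linear system.
Node n1: branches {I1, R2, R3, R4, R5, R6, R7, L2} → V_1 = 0.000
Node n2: branches {R3, R4, R5, R6, R7, R8, I2} → V_2 = 0.01197
Node n3: branches {R1, I1, L1, R8, L2} → V_3 = 0.000
Source currents: i(L1)=0.005100, i(L2)=0.5399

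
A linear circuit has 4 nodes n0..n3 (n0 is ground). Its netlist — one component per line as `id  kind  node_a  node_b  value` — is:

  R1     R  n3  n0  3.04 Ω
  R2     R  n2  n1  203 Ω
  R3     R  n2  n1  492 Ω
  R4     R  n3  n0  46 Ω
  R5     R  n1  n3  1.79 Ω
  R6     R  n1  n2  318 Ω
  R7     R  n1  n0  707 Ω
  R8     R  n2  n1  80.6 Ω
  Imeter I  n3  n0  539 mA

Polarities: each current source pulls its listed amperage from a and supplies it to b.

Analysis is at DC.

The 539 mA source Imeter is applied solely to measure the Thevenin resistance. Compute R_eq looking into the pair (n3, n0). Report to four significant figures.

MNA unknowns: 3 node voltages V₁..V_3
R1: Y=0.3289 on G[3,0]
R2: Y=0.004926 on G[2,1]
R3: Y=0.002033 on G[2,1]
R4: Y=0.02174 on G[3,0]
R5: Y=0.5587 on G[1,3]
R6: Y=0.003145 on G[1,2]
R7: Y=0.001414 on G[1,0]
R8: Y=0.01241 on G[2,1]
Imeter: z[3]−=0.539, z[0]+=0.539
solve → V1=-1.527, V2=-1.527, V3=-1.531

R_eq = 2.840 Ω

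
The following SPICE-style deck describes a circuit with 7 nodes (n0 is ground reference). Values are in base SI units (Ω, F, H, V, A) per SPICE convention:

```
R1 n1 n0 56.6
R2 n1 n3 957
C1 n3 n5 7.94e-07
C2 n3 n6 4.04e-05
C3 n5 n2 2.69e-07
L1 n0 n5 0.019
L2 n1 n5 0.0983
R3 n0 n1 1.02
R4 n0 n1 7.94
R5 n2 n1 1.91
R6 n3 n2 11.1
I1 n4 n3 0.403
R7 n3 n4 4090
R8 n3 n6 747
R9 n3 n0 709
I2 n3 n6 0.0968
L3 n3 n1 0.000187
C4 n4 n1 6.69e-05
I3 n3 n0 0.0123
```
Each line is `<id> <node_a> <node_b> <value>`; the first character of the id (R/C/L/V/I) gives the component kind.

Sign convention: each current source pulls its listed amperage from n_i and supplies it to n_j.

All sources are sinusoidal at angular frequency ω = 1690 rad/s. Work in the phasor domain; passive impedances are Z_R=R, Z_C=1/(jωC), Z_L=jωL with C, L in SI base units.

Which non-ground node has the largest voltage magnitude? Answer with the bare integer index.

4

Element admittances at ω=1690 rad/s:
  Y(R1) = 0.01767+0.000j S between n1,n0
  Y(R2) = 0.001045+0.000j S between n1,n3
  Y(C1) = 0.000+0.001342j S between n3,n5
  Y(C2) = 0.000+0.06828j S between n3,n6
  Y(C3) = 0.000+0.0004546j S between n5,n2
  Y(L1) = 0.000-0.03114j S between n0,n5
  Y(L2) = 0.000-0.006019j S between n1,n5
  Y(R3) = 0.9804+0.000j S between n0,n1
  Y(R4) = 0.1259+0.000j S between n0,n1
  Y(R5) = 0.5236+0.000j S between n2,n1
  Y(R6) = 0.09009+0.000j S between n3,n2
  I1: injects 0.403 A into n3 (from n4)
  Y(R7) = 0.0002445+0.000j S between n3,n4
  Y(R8) = 0.001339+0.000j S between n3,n6
  Y(R9) = 0.001410+0.000j S between n3,n0
  I2: injects 0.0968 A into n6 (from n3)
  Y(L3) = 0.000-3.164j S between n3,n1
  Y(C4) = 0.000+0.1131j S between n4,n1
  I3: injects 0.0123 A into n0 (from n3)
Assemble and solve the 6×6 MNA system:
  V(n1)=-0.01080-0.0001935j  V(n2)=-0.01036+0.01794j  V(n3)=-0.007970+0.1233j  V(n4)=-0.01824+3.564j  V(n5)=-0.001402-0.004941j  V(n6)=0.01982-1.294j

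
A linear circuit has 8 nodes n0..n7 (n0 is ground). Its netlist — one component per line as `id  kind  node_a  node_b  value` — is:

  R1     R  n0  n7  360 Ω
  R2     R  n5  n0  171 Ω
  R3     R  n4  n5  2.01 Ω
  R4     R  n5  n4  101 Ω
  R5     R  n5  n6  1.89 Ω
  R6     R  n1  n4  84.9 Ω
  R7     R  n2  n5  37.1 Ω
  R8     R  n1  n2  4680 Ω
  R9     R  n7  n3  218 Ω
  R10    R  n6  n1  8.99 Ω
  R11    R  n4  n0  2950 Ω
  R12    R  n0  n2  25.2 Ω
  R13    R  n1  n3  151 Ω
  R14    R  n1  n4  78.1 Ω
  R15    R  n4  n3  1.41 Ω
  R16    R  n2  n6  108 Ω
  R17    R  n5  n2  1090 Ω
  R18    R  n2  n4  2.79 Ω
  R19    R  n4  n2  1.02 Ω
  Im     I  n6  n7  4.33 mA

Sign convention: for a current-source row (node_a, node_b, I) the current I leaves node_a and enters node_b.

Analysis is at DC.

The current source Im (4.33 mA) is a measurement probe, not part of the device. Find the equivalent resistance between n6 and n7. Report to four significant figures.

R_eq = 142.5 Ω

Element admittances at DC:
  Y(R1) = 0.002778 S between n0,n7
  Y(R2) = 0.005848 S between n5,n0
  Y(R3) = 0.4975 S between n4,n5
  Y(R4) = 0.009901 S between n5,n4
  Y(R5) = 0.5291 S between n5,n6
  Y(R6) = 0.01178 S between n1,n4
  Y(R7) = 0.02695 S between n2,n5
  Y(R8) = 0.0002137 S between n1,n2
  Y(R9) = 0.004587 S between n7,n3
  Y(R10) = 0.1112 S between n6,n1
  Y(R11) = 0.0003390 S between n4,n0
  Y(R12) = 0.03968 S between n0,n2
  Y(R13) = 0.006623 S between n1,n3
  Y(R14) = 0.01280 S between n1,n4
  Y(R15) = 0.7092 S between n4,n3
  Y(R16) = 0.009259 S between n2,n6
  Y(R17) = 0.0009174 S between n5,n2
  Y(R18) = 0.3584 S between n2,n4
  Y(R19) = 0.9804 S between n4,n2
  Im: injects 0.00433 A into n7 (from n6)
Assemble and solve the 7×7 MNA system:
  V(n1)=-0.04492  V(n2)=-0.03350  V(n3)=-0.03050  V(n4)=-0.03424  V(n5)=-0.04092  V(n6)=-0.04816  V(n7)=0.5689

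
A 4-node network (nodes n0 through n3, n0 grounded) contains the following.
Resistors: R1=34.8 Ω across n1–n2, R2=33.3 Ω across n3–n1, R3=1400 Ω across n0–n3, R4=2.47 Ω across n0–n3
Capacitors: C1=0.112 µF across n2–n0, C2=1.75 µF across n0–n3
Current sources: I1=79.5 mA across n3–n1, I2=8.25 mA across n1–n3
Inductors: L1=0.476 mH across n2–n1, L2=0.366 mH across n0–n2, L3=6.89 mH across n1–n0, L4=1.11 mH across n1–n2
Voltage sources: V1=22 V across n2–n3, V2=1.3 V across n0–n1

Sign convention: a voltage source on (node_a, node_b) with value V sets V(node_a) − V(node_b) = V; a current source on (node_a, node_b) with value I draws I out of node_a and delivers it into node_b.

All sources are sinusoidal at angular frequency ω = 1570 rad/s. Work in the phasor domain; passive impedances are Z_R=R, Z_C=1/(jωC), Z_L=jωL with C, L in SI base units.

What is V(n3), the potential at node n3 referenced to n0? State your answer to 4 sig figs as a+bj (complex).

-22.36+2.632j V

Element admittances at ω=1570 rad/s:
  Y(R1) = 0.02874+0.000j S between n1,n2
  Y(R2) = 0.03003+0.000j S between n3,n1
  Y(R3) = 0.0007143+0.000j S between n0,n3
  Y(C1) = 0.000+0.0001758j S between n2,n0
  I1: injects 0.0795 A into n1 (from n3)
  Y(L1) = 0.000-1.338j S between n2,n1
  Y(L2) = 0.000-1.740j S between n0,n2
  I2: injects 0.00825 A into n3 (from n1)
  Y(C2) = 0.000+0.002747j S between n0,n3
  Y(L3) = 0.000-0.09244j S between n1,n0
  Y(L4) = 0.000-0.5738j S between n1,n2
  Y(R4) = 0.4049+0.000j S between n0,n3
  V1: constraint V(n2)−V(n3) = 22
  V2: constraint V(n0)−V(n1) = 1.3
Assemble and solve the 5×5 MNA system:
  V(n1)=-1.300+0.000j  V(n2)=-0.3628+2.632j  V(n3)=-22.36+2.632j
  i(V1)=-9.638+1.085j  i(V2)=-4.497+1.757j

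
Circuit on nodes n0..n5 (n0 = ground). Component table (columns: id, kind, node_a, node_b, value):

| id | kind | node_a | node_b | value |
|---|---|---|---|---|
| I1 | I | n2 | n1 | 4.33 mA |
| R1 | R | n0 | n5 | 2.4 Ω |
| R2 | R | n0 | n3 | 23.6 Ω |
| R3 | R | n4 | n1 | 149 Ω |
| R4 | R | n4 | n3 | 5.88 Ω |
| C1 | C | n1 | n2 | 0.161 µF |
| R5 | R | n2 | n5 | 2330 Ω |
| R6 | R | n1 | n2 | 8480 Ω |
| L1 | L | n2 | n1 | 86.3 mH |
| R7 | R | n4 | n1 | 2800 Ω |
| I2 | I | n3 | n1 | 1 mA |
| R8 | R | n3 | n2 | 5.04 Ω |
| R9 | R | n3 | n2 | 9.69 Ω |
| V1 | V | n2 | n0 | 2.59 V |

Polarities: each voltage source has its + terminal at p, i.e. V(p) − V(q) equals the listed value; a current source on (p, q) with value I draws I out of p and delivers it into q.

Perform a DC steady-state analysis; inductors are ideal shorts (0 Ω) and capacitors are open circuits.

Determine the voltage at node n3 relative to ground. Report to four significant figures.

2.274 V

Element admittances at DC:
  I1: injects 0.00433 A into n1 (from n2)
  Y(R1) = 0.4167 S between n0,n5
  Y(R2) = 0.04237 S between n0,n3
  Y(R3) = 0.006711 S between n4,n1
  Y(R4) = 0.1701 S between n4,n3
  Y(C1) = 0.000 S between n1,n2
  Y(R5) = 0.0004292 S between n2,n5
  Y(R6) = 0.0001179 S between n1,n2
  L1: short n2↔n1 (DC inductor)
  Y(R7) = 0.0003571 S between n4,n1
  I2: injects 0.001 A into n1 (from n3)
  Y(R8) = 0.1984 S between n3,n2
  Y(R9) = 0.1032 S between n3,n2
  V1: constraint V(n2)−V(n0) = 2.59
Assemble and solve the 7×7 MNA system:
  V(n1)=2.590  V(n2)=2.590  V(n3)=2.274  V(n4)=2.287  V(n5)=0.002665
  i(L1)=-0.003187  i(V1)=-0.09748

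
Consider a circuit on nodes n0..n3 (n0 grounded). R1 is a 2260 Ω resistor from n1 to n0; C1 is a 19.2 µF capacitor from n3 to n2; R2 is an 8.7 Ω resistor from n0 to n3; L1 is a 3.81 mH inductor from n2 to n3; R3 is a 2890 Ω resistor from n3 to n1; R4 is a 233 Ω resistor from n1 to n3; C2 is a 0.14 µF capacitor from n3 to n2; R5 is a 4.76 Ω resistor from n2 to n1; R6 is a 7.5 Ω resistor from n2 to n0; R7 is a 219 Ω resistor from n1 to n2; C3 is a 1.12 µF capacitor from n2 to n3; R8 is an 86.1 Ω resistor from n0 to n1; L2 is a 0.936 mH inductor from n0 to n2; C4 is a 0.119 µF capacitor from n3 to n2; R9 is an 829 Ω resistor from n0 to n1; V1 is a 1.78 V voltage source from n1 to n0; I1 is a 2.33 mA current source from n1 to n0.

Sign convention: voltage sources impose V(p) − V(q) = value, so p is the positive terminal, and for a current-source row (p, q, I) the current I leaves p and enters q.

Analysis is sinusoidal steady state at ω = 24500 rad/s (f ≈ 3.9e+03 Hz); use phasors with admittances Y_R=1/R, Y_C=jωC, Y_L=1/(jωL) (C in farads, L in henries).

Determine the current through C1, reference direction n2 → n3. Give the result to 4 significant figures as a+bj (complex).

Apply KCL at each of the 3 non-ground nodes and solve the resulting linear system.
Node n1: branches {R1, R3, R4, R5, R7, R8, R9, V1, I1} → V_1 = 1.780+0.000j
Node n2: branches {C1, L1, C2, R5, R6, R7, C3, L2, C4} → V_2 = 0.8446+0.03385j
Node n3: branches {C1, R2, L1, R3, R4, C2, C3, C4} → V_3 = 0.7939+0.2095j
Source currents: i(V1)=-0.2313+0.008238j

0.08262+0.02388j A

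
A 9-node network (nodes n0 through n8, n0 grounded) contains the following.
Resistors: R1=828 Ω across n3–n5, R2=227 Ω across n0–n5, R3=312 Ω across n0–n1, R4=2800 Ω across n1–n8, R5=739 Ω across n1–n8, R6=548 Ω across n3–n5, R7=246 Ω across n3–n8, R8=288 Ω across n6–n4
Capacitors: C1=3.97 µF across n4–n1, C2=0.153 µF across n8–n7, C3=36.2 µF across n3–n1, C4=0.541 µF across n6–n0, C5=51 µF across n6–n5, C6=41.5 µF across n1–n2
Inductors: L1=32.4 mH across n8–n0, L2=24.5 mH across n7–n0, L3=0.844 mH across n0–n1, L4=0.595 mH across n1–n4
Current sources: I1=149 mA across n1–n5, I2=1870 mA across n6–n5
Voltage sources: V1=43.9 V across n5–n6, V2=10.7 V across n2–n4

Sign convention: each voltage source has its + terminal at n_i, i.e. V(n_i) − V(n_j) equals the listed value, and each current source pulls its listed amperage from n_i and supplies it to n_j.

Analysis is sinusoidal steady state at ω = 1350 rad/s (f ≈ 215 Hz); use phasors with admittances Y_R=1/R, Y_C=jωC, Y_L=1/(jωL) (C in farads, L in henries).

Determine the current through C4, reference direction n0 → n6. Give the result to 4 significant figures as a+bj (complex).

Apply KCL at each of the 8 non-ground nodes and solve the resulting linear system.
Node n1: branches {C1, R3, I1, R4, R5, L3, C3, C6, L4} → V_1 = -0.01997-0.1386j
Node n2: branches {C6, V2} → V_2 = 11.18-0.1869j
Node n3: branches {R1, C3, R6, R7} → V_3 = 0.2774-1.857j
Node n4: branches {C1, R8, L4, V2} → V_4 = 0.4845-0.1869j
Node n5: branches {R1, R2, I1, I2, R6, C5, V1} → V_5 = 27.89+0.4959j
Node n6: branches {I2, C4, C5, R8, V1} → V_6 = -16.01+0.4959j
Node n7: branches {C2, L2} → V_7 = -0.002299+0.0002541j
Node n8: branches {L1, C2, R4, R5, R7} → V_8 = 0.3342-0.03694j
Source currents: i(V1)=1.812-3.032j, i(V2)=-0.002711-0.6277j

0.0003622+0.01169j A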